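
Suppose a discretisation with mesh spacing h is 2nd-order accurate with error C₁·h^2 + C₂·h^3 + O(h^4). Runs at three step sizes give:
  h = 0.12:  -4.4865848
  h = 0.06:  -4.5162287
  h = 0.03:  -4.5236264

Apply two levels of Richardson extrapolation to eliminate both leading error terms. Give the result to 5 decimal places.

-4.52609

First eliminate the h^2 term (factor 2^2 = 4):
  B₁ = (4·(-4.5162287) − (-4.4865848))/3 = -4.5261100
  B₂ = (4·(-4.5236264) − (-4.5162287))/3 = -4.5260923
Then eliminate the h^3 term (factor 2^3 = 8):
  (8·(-4.5260923) − (-4.5261100))/7 = -4.5260898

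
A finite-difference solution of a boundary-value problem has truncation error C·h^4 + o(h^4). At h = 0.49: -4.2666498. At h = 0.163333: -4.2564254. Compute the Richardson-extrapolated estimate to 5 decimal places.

-4.25630

Extrapolated value = (81·A(h/3) − A(h)) / (81 − 1)
= (81·(-4.2564254) − (-4.2666498)) / 80
= -340.5038076 / 80 = -4.2562976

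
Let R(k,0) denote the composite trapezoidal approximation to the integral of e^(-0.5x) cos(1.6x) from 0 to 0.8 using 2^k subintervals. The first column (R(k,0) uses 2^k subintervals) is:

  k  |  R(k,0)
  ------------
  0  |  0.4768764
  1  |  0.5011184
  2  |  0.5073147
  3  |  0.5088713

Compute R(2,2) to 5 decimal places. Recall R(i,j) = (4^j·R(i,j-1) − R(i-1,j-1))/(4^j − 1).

0.50939

Richardson extrapolation on the trapezoidal column (denominator 4−1=3):
R(1,1) = (4·0.5011184 − 0.4768764) / 3 = 0.5091991
R(2,1) = 0.5073147 + (0.5073147 − 0.5011184)/3 = 0.5093801
R(2,2) = 0.5093801 + (0.5093801 − 0.5091991)/15 = 0.5093922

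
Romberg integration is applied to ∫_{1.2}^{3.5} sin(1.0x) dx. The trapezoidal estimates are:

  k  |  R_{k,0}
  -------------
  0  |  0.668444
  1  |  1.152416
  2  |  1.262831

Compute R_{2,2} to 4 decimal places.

1.2987

Richardson extrapolation on the trapezoidal column (denominator 4−1=3):
R_{1,1} = 1.152416 + (1.152416 − 0.668444)/3 = 1.313740
R_{2,1} = (4·1.262831 − 1.152416) / 3 = 1.299636
R_{2,2} = 1.299636 + (1.299636 − 1.313740)/15 = 1.298696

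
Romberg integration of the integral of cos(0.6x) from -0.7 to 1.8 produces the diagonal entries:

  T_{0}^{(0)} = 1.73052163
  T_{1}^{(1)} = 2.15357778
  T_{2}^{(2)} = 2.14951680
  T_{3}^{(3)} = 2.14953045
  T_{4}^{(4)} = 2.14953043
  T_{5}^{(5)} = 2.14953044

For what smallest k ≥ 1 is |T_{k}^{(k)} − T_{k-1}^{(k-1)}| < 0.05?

|T_{1}^{(1)} − T_{0}^{(0)}| = 0.42305615 ≥ 0.05
|T_{2}^{(2)} − T_{1}^{(1)}| = 0.00406098 < 0.05

k = 2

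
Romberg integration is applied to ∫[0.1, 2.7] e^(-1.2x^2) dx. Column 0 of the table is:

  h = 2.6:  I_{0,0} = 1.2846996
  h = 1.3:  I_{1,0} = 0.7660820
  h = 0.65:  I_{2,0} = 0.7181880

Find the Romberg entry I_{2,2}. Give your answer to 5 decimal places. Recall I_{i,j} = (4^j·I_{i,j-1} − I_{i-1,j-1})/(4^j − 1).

I_{1,1} = (4·0.7660820 − 1.2846996) / 3 = 0.5932095
I_{2,1} = 0.7181880 + (0.7181880 − 0.7660820)/3 = 0.7022233
I_{2,2} = (16·0.7022233 − 0.5932095) / 15 = 0.7094909

0.70949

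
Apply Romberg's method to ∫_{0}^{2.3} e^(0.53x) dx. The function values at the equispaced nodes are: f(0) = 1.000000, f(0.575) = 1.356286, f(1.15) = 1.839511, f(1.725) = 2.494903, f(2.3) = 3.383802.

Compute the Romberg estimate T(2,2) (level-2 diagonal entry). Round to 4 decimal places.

T(0,0) (trapezoid, 1 panel, h=2.3000): 5.041372
T(1,0) (trapezoid, 2 panels, h=1.1500): 4.636124
T(2,0) (trapezoid, 4 panels, h=0.5750): 4.532496
T(1,1) = 4.636124 + (4.636124 − 5.041372)/3 = 4.501041
T(2,1) = 4.532496 + (4.532496 − 4.636124)/3 = 4.497953
T(2,2) = 4.497953 + (4.497953 − 4.501041)/15 = 4.497747

4.4977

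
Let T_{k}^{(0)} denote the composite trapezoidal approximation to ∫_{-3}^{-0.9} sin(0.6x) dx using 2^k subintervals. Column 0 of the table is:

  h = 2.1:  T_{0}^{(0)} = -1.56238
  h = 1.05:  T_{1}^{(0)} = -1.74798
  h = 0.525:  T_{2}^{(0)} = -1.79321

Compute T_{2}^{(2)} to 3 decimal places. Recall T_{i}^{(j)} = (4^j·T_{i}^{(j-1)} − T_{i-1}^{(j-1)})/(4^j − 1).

T_{1}^{(1)} = (4·(-1.74798) − (-1.56238)) / 3 = -1.80985
T_{2}^{(1)} = -1.79321 + (-1.79321 − (-1.74798))/3 = -1.80829
T_{2}^{(2)} = (16·(-1.80829) − (-1.80985)) / 15 = -1.80819
(Column j=1 coincides with Simpson's rule on the same nodes.)

-1.808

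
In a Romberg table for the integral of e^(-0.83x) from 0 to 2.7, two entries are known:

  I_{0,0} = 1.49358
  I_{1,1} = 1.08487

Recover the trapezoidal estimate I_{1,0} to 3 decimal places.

1.187

From I_{1,1} = (4·I_{1,0} − I_{0,0})/3, solve for I_{1,0}:
4·I_{1,0} = 3·1.08487 + 1.49358 = 4.74819
I_{1,0} = 1.18705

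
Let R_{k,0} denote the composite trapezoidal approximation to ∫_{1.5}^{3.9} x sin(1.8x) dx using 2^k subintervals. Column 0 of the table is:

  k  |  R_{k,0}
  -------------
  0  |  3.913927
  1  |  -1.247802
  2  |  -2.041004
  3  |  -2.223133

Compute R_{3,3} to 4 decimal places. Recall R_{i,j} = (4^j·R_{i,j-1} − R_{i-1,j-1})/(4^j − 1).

-2.2827

R_{1,1} = -1.247802 + (-1.247802 − 3.913927)/3 = -2.968378
R_{2,1} = -2.041004 + (-2.041004 − (-1.247802))/3 = -2.305405
R_{3,1} = -2.223133 + (-2.223133 − (-2.041004))/3 = -2.283843
R_{2,2} = (16·(-2.305405) − (-2.968378)) / 15 = -2.261207
R_{3,2} = (16·(-2.283843) − (-2.305405)) / 15 = -2.282406
R_{3,3} = -2.282406 + (-2.282406 − (-2.261207))/63 = -2.282742
(Column j=1 coincides with Simpson's rule on the same nodes.)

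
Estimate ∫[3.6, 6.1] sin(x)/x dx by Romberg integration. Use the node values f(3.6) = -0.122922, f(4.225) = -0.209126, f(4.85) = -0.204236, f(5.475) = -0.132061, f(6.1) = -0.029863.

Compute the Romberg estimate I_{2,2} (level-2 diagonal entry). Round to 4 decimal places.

I_{0,0} (trapezoid, 1 panel, h=2.5000): -0.190981
I_{1,0} (trapezoid, 2 panels, h=1.2500): -0.350786
I_{2,0} (trapezoid, 4 panels, h=0.6250): -0.388635
I_{1,1} = -0.350786 + (-0.350786 − (-0.190981))/3 = -0.404054
I_{2,1} = -0.388635 + (-0.388635 − (-0.350786))/3 = -0.401251
I_{2,2} = -0.401251 + (-0.401251 − (-0.404054))/15 = -0.401064

-0.4011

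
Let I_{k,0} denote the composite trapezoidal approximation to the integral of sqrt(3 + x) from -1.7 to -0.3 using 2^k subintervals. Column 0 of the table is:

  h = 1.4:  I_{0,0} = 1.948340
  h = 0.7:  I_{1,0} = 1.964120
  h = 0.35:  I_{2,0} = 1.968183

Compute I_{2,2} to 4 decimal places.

1.9695

Richardson extrapolation on the trapezoidal column (denominator 4−1=3):
I_{1,1} = 1.964120 + (1.964120 − 1.948340)/3 = 1.969380
I_{2,1} = 1.968183 + (1.968183 − 1.964120)/3 = 1.969537
I_{2,2} = 1.969537 + (1.969537 − 1.969380)/15 = 1.969547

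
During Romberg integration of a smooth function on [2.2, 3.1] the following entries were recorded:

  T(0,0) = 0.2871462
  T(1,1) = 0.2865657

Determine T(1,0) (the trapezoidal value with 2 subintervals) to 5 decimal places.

0.28671

From T(1,1) = (4·T(1,0) − T(0,0))/3, solve for T(1,0):
4·T(1,0) = 3·0.2865657 + 0.2871462 = 1.1468433
T(1,0) = 0.2867108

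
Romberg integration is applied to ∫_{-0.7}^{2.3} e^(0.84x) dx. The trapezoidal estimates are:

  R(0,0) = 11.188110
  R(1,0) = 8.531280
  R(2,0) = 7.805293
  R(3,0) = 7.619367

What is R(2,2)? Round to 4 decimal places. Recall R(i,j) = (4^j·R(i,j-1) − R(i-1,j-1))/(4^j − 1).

7.5578

Richardson extrapolation on the trapezoidal column (denominator 4−1=3):
R(1,1) = 8.531280 + (8.531280 − 11.188110)/3 = 7.645670
R(2,1) = 7.805293 + (7.805293 − 8.531280)/3 = 7.563297
R(2,2) = 7.563297 + (7.563297 − 7.645670)/15 = 7.557805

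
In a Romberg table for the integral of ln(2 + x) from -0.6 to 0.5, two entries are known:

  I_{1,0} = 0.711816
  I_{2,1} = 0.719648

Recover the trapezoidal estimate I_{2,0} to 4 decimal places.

0.7177

From I_{2,1} = (4·I_{2,0} − I_{1,0})/3, solve for I_{2,0}:
4·I_{2,0} = 3·0.719648 + 0.711816 = 2.870760
I_{2,0} = 0.717690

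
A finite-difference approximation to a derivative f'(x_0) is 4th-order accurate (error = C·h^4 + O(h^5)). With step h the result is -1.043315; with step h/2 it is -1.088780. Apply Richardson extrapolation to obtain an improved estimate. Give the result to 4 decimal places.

-1.0918

The leading error scales as h^4; refining by a factor of 2 reduces it by 2^4 = 16.
Extrapolated value = (16·A(h/2) − A(h)) / (16 − 1)
= (16·(-1.088780) − (-1.043315)) / 15
= -16.377165 / 15 = -1.091811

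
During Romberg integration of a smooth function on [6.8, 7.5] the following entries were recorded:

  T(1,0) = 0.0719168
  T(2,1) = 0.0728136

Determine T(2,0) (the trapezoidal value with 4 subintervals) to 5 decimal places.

0.07259

From T(2,1) = (4·T(2,0) − T(1,0))/3, solve for T(2,0):
4·T(2,0) = 3·0.0728136 + 0.0719168 = 0.2903576
T(2,0) = 0.0725894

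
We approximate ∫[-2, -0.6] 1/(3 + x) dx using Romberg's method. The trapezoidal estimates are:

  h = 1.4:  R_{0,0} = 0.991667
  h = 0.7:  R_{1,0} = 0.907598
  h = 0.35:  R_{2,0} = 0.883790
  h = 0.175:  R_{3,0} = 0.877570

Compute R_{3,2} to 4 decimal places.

R_{2,1} = 0.883790 + (0.883790 − 0.907598)/3 = 0.875854
R_{3,1} = (4·0.877570 − 0.883790) / 3 = 0.875497
R_{3,2} = (16·0.875497 − 0.875854) / 15 = 0.875473
(Column j=1 coincides with Simpson's rule on the same nodes.)

0.8755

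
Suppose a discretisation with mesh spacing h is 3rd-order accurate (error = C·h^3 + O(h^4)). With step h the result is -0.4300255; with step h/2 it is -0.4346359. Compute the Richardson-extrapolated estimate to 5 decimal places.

Extrapolated value = (8·A(h/2) − A(h)) / (8 − 1)
= (8·(-0.4346359) − (-0.4300255)) / 7
= -3.0470617 / 7 = -0.4352945

-0.43529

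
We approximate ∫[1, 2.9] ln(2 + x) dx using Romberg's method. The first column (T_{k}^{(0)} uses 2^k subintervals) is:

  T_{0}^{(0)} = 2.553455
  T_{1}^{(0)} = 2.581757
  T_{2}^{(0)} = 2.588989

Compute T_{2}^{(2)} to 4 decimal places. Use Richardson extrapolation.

Richardson extrapolation on the trapezoidal column (denominator 4−1=3):
T_{1}^{(1)} = 2.581757 + (2.581757 − 2.553455)/3 = 2.591191
T_{2}^{(1)} = (4·2.588989 − 2.581757) / 3 = 2.591400
T_{2}^{(2)} = (16·2.591400 − 2.591191) / 15 = 2.591414

2.5914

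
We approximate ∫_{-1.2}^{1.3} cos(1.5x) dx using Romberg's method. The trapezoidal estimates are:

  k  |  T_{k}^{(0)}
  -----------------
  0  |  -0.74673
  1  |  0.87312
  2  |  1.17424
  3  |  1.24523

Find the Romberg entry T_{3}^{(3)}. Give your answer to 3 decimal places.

1.269

Richardson extrapolation on the trapezoidal column (denominator 4−1=3):
T_{1}^{(1)} = (4·0.87312 − (-0.74673)) / 3 = 1.41307
T_{2}^{(1)} = 1.17424 + (1.17424 − 0.87312)/3 = 1.27461
T_{3}^{(1)} = 1.24523 + (1.24523 − 1.17424)/3 = 1.26889
T_{2}^{(2)} = (16·1.27461 − 1.41307) / 15 = 1.26538
T_{3}^{(2)} = (16·1.26889 − 1.27461) / 15 = 1.26851
T_{3}^{(3)} = 1.26851 + (1.26851 − 1.26538)/63 = 1.26856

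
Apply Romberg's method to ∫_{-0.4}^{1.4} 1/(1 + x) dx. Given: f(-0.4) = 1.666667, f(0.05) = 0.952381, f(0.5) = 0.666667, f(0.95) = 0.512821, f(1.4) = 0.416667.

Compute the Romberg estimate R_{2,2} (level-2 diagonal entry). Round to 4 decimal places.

1.3894

R_{0,0} (trapezoid, 1 panel, h=1.8000): 1.875001
R_{1,0} (trapezoid, 2 panels, h=0.9000): 1.537501
R_{2,0} (trapezoid, 4 panels, h=0.4500): 1.428091
R_{1,1} = 1.537501 + (1.537501 − 1.875001)/3 = 1.425001
R_{2,1} = 1.428091 + (1.428091 − 1.537501)/3 = 1.391621
R_{2,2} = 1.391621 + (1.391621 − 1.425001)/15 = 1.389396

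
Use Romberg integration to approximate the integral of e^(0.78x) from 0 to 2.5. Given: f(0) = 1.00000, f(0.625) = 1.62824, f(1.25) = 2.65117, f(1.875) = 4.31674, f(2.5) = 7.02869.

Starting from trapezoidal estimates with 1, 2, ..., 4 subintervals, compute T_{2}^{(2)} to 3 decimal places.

7.729

T_{0}^{(0)} (trapezoid, 1 panel, h=2.5000): 10.03586
T_{1}^{(0)} (trapezoid, 2 panels, h=1.2500): 8.33189
T_{2}^{(0)} (trapezoid, 4 panels, h=0.6250): 7.88156
T_{1}^{(1)} = 8.33189 + (8.33189 − 10.03586)/3 = 7.76390
T_{2}^{(1)} = 7.88156 + (7.88156 − 8.33189)/3 = 7.73145
T_{2}^{(2)} = 7.73145 + (7.73145 − 7.76390)/15 = 7.72929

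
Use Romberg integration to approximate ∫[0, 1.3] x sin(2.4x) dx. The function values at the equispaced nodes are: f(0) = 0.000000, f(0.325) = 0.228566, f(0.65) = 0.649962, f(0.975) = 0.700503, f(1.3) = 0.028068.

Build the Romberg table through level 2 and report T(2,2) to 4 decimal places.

T(0,0) (trapezoid, 1 panel, h=1.3000): 0.018244
T(1,0) (trapezoid, 2 panels, h=0.6500): 0.431597
T(2,0) (trapezoid, 4 panels, h=0.3250): 0.517746
T(1,1) = 0.431597 + (0.431597 − 0.018244)/3 = 0.569381
T(2,1) = 0.517746 + (0.517746 − 0.431597)/3 = 0.546462
T(2,2) = 0.546462 + (0.546462 − 0.569381)/15 = 0.544934

0.5449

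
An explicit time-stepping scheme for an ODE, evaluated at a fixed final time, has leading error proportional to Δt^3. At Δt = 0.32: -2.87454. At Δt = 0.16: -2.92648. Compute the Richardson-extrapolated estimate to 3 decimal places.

-2.934

The leading error scales as Δt^3; refining by a factor of 2 reduces it by 2^3 = 8.
Extrapolated value = (8·A(Δt/2) − A(Δt)) / (8 − 1)
= (8·(-2.92648) − (-2.87454)) / 7
= -20.53730 / 7 = -2.93390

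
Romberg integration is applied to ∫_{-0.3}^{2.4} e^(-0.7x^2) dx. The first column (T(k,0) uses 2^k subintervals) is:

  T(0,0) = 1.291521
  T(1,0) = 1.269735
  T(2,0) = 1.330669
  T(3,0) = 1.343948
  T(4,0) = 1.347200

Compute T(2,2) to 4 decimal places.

Richardson extrapolation on the trapezoidal column (denominator 4−1=3):
T(1,1) = (4·1.269735 − 1.291521) / 3 = 1.262473
T(2,1) = (4·1.330669 − 1.269735) / 3 = 1.350980
T(2,2) = 1.350980 + (1.350980 − 1.262473)/15 = 1.356880

1.3569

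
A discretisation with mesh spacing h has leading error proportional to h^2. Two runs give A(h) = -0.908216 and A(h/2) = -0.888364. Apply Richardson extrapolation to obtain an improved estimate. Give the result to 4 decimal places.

The leading error scales as h^2; refining by a factor of 2 reduces it by 2^2 = 4.
Extrapolated value = (4·A(h/2) − A(h)) / (4 − 1)
= (4·(-0.888364) − (-0.908216)) / 3
= -2.645240 / 3 = -0.881747

-0.8817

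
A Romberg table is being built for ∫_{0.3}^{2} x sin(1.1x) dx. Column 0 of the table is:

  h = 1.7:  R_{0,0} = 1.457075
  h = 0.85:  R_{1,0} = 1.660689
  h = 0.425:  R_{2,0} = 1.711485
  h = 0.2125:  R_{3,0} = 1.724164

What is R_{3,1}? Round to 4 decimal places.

Richardson extrapolation on the trapezoidal column (denominator 4−1=3):
R_{3,1} = (4·1.724164 − 1.711485) / 3 = 1.728390

1.7284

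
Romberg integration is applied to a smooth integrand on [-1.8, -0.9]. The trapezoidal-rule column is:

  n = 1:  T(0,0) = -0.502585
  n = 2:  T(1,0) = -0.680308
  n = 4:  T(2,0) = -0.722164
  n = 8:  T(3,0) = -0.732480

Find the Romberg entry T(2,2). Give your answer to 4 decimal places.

-0.7359

T(1,1) = (4·(-0.680308) − (-0.502585)) / 3 = -0.739549
T(2,1) = (4·(-0.722164) − (-0.680308)) / 3 = -0.736116
T(2,2) = (16·(-0.736116) − (-0.739549)) / 15 = -0.735887
(Column j=1 coincides with Simpson's rule on the same nodes.)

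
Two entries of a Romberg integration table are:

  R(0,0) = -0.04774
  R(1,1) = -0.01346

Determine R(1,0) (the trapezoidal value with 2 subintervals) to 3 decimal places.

From R(1,1) = (4·R(1,0) − R(0,0))/3, solve for R(1,0):
4·R(1,0) = 3·(-0.01346) + (-0.04774) = -0.08812
R(1,0) = -0.02203

-0.022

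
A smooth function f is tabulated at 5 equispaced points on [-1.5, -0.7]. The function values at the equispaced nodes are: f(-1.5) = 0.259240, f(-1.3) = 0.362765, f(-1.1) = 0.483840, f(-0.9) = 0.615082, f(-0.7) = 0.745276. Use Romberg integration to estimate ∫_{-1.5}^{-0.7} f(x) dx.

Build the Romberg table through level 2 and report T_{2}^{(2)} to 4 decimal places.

0.3923

T_{0}^{(0)} (trapezoid, 1 panel, h=0.8000): 0.401806
T_{1}^{(0)} (trapezoid, 2 panels, h=0.4000): 0.394439
T_{2}^{(0)} (trapezoid, 4 panels, h=0.2000): 0.392789
T_{1}^{(1)} = 0.394439 + (0.394439 − 0.401806)/3 = 0.391983
T_{2}^{(1)} = 0.392789 + (0.392789 − 0.394439)/3 = 0.392239
T_{2}^{(2)} = 0.392239 + (0.392239 − 0.391983)/15 = 0.392256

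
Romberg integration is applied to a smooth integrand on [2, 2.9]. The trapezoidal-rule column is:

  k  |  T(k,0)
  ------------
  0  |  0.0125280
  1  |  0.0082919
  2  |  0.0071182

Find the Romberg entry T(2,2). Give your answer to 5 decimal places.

0.00672

Richardson extrapolation on the trapezoidal column (denominator 4−1=3):
T(1,1) = (4·0.0082919 − 0.0125280) / 3 = 0.0068799
T(2,1) = (4·0.0071182 − 0.0082919) / 3 = 0.0067270
T(2,2) = (16·0.0067270 − 0.0068799) / 15 = 0.0067168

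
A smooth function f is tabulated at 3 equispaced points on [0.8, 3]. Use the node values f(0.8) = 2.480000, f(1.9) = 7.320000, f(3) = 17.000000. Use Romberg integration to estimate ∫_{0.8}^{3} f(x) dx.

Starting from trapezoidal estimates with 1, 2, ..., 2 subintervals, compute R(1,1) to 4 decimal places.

R(0,0) (trapezoid, 1 panel, h=2.2000): 21.428000
R(1,0) (trapezoid, 2 panels, h=1.1000): 18.766000
R(1,1) = 18.766000 + (18.766000 − 21.428000)/3 = 17.878667

17.8787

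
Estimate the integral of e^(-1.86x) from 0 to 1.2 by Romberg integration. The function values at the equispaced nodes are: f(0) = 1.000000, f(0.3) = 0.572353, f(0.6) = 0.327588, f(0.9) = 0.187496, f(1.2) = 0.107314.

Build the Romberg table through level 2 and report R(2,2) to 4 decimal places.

0.4800

R(0,0) (trapezoid, 1 panel, h=1.2000): 0.664388
R(1,0) (trapezoid, 2 panels, h=0.6000): 0.528747
R(2,0) (trapezoid, 4 panels, h=0.3000): 0.492328
R(1,1) = 0.528747 + (0.528747 − 0.664388)/3 = 0.483533
R(2,1) = 0.492328 + (0.492328 − 0.528747)/3 = 0.480188
R(2,2) = 0.480188 + (0.480188 − 0.483533)/15 = 0.479965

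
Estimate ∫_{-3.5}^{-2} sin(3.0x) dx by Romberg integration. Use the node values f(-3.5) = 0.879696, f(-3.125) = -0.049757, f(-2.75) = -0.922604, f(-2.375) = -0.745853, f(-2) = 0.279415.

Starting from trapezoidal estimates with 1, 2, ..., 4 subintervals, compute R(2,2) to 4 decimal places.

R(0,0) (trapezoid, 1 panel, h=1.5000): 0.869333
R(1,0) (trapezoid, 2 panels, h=0.7500): -0.257286
R(2,0) (trapezoid, 4 panels, h=0.3750): -0.426997
R(1,1) = -0.257286 + (-0.257286 − 0.869333)/3 = -0.632826
R(2,1) = -0.426997 + (-0.426997 − (-0.257286))/3 = -0.483567
R(2,2) = -0.483567 + (-0.483567 − (-0.632826))/15 = -0.473616

-0.4736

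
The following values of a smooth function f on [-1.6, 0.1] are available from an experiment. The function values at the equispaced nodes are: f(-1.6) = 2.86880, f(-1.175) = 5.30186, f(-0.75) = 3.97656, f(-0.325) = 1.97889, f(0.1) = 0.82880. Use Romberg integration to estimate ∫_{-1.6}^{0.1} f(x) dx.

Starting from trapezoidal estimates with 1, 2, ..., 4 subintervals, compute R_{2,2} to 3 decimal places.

R_{0,0} (trapezoid, 1 panel, h=1.7000): 3.14296
R_{1,0} (trapezoid, 2 panels, h=0.8500): 4.95156
R_{2,0} (trapezoid, 4 panels, h=0.4250): 5.57010
R_{1,1} = 4.95156 + (4.95156 − 3.14296)/3 = 5.55443
R_{2,1} = 5.57010 + (5.57010 − 4.95156)/3 = 5.77628
R_{2,2} = 5.77628 + (5.77628 − 5.55443)/15 = 5.79107

5.791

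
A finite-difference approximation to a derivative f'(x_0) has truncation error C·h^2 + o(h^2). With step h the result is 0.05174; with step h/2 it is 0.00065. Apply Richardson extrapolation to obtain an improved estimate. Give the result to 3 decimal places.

Extrapolated value = (4·A(h/2) − A(h)) / (4 − 1)
= (4·0.00065 − 0.05174) / 3
= -0.04914 / 3 = -0.01638

-0.016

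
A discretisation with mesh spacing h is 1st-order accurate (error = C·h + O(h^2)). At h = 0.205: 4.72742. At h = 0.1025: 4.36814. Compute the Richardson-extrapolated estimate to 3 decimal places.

The leading error scales as h; refining by a factor of 2 reduces it by 2^1 = 2.
Extrapolated value = (2·A(h/2) − A(h)) / (2 − 1)
= (2·4.36814 − 4.72742) / 1
= 4.00886 / 1 = 4.00886

4.009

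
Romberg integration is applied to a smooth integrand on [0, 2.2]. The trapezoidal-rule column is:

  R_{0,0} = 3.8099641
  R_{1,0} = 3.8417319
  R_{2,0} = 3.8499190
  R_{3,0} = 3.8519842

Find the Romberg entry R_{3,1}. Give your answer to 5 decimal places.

R_{3,1} = 3.8519842 + (3.8519842 − 3.8499190)/3 = 3.8526726

3.85267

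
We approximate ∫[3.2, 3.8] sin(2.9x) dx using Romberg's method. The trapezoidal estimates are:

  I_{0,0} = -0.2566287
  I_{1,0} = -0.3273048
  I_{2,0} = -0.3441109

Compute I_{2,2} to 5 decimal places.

-0.34964

Richardson extrapolation on the trapezoidal column (denominator 4−1=3):
I_{1,1} = -0.3273048 + (-0.3273048 − (-0.2566287))/3 = -0.3508635
I_{2,1} = (4·(-0.3441109) − (-0.3273048)) / 3 = -0.3497129
I_{2,2} = -0.3497129 + (-0.3497129 − (-0.3508635))/15 = -0.3496362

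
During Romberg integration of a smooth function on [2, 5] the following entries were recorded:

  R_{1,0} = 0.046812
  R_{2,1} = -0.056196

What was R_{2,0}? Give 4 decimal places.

From R_{2,1} = (4·R_{2,0} − R_{1,0})/3, solve for R_{2,0}:
4·R_{2,0} = 3·(-0.056196) + 0.046812 = -0.121776
R_{2,0} = -0.030444

-0.0304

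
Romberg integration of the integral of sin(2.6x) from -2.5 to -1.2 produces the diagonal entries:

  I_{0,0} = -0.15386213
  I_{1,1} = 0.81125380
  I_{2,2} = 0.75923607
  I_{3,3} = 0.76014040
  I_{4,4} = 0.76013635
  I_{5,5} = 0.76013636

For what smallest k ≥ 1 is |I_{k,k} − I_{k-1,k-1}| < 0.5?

|I_{1,1} − I_{0,0}| = 0.96511593 ≥ 0.5
|I_{2,2} − I_{1,1}| = 0.05201773 < 0.5

k = 2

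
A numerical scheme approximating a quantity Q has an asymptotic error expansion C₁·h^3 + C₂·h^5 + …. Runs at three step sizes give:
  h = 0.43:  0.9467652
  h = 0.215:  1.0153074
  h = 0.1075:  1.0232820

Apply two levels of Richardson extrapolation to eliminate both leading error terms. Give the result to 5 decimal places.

1.02440

First eliminate the h^3 term (factor 2^3 = 8):
  B₁ = (8·1.0153074 − 0.9467652)/7 = 1.0250991
  B₂ = (8·1.0232820 − 1.0153074)/7 = 1.0244212
Then eliminate the h^5 term (factor 2^5 = 32):
  (32·1.0244212 − 1.0250991)/31 = 1.0243993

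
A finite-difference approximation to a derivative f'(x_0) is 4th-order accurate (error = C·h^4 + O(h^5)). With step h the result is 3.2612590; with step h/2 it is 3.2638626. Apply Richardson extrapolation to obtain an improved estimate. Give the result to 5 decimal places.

The leading error scales as h^4; refining by a factor of 2 reduces it by 2^4 = 16.
Extrapolated value = (16·A(h/2) − A(h)) / (16 − 1)
= (16·3.2638626 − 3.2612590) / 15
= 48.9605426 / 15 = 3.2640362

3.26404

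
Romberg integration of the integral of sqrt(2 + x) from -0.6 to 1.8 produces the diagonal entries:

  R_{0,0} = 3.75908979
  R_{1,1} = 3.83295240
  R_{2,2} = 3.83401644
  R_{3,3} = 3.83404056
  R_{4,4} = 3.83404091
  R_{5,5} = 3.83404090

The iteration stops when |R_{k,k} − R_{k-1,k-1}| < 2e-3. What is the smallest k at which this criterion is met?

k = 2

|R_{1,1} − R_{0,0}| = 0.07386261 ≥ 2e-3
|R_{2,2} − R_{1,1}| = 0.00106404 < 2e-3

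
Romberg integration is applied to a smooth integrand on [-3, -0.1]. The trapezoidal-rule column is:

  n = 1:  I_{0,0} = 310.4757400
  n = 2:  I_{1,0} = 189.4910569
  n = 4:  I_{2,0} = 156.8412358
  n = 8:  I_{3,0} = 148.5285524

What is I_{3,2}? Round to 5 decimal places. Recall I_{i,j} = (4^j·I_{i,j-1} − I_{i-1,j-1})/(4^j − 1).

I_{2,1} = 156.8412358 + (156.8412358 − 189.4910569)/3 = 145.9579621
I_{3,1} = (4·148.5285524 − 156.8412358) / 3 = 145.7576579
I_{3,2} = 145.7576579 + (145.7576579 − 145.9579621)/15 = 145.7443043

145.74430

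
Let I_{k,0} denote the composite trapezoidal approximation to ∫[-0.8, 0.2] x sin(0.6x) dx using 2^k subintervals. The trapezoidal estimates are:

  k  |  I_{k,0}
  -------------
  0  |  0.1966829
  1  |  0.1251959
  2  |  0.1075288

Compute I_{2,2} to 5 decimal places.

I_{1,1} = (4·0.1251959 − 0.1966829) / 3 = 0.1013669
I_{2,1} = (4·0.1075288 − 0.1251959) / 3 = 0.1016398
I_{2,2} = 0.1016398 + (0.1016398 − 0.1013669)/15 = 0.1016580

0.10166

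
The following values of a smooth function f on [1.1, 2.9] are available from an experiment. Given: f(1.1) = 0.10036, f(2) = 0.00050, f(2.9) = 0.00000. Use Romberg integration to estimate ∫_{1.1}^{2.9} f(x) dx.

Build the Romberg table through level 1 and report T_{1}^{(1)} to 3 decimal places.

T_{0}^{(0)} (trapezoid, 1 panel, h=1.8000): 0.09032
T_{1}^{(0)} (trapezoid, 2 panels, h=0.9000): 0.04561
T_{1}^{(1)} = 0.04561 + (0.04561 − 0.09032)/3 = 0.03071

0.031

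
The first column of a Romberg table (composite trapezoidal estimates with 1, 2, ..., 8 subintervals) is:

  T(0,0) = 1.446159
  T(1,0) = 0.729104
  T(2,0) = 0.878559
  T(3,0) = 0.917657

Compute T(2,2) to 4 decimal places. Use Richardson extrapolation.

Richardson extrapolation on the trapezoidal column (denominator 4−1=3):
T(1,1) = (4·0.729104 − 1.446159) / 3 = 0.490086
T(2,1) = (4·0.878559 − 0.729104) / 3 = 0.928377
T(2,2) = 0.928377 + (0.928377 − 0.490086)/15 = 0.957596
(Column j=1 coincides with Simpson's rule on the same nodes.)

0.9576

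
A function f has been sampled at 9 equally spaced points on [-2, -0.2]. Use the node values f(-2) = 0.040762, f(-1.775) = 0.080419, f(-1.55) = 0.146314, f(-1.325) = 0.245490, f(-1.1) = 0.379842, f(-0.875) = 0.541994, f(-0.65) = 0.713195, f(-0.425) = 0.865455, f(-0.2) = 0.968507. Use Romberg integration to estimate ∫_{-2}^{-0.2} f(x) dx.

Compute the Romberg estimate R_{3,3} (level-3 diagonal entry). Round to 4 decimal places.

0.7816

R_{0,0} (trapezoid, 1 panel, h=1.8000): 0.908342
R_{1,0} (trapezoid, 2 panels, h=0.9000): 0.796029
R_{2,0} (trapezoid, 4 panels, h=0.4500): 0.784793
R_{3,0} (trapezoid, 8 panels, h=0.2250): 0.782402
R_{1,1} = 0.796029 + (0.796029 − 0.908342)/3 = 0.758591
R_{2,1} = 0.784793 + (0.784793 − 0.796029)/3 = 0.781048
R_{3,1} = 0.782402 + (0.782402 − 0.784793)/3 = 0.781605
R_{2,2} = 0.781048 + (0.781048 − 0.758591)/15 = 0.782545
R_{3,2} = 0.781605 + (0.781605 − 0.781048)/15 = 0.781642
R_{3,3} = 0.781642 + (0.781642 − 0.782545)/63 = 0.781628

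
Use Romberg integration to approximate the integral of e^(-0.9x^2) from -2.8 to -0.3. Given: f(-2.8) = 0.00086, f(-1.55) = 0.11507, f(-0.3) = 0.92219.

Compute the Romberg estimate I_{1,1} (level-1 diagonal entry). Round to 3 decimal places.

I_{0,0} (trapezoid, 1 panel, h=2.5000): 1.15381
I_{1,0} (trapezoid, 2 panels, h=1.2500): 0.72074
I_{1,1} = 0.72074 + (0.72074 − 1.15381)/3 = 0.57638

0.576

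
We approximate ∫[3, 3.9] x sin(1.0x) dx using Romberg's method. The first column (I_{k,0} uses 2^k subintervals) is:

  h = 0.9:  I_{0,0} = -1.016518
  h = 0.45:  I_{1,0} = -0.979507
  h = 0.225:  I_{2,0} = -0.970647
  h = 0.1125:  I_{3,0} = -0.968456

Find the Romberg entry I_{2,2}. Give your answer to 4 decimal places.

-0.9677

I_{1,1} = (4·(-0.979507) − (-1.016518)) / 3 = -0.967170
I_{2,1} = (4·(-0.970647) − (-0.979507)) / 3 = -0.967694
I_{2,2} = -0.967694 + (-0.967694 − (-0.967170))/15 = -0.967729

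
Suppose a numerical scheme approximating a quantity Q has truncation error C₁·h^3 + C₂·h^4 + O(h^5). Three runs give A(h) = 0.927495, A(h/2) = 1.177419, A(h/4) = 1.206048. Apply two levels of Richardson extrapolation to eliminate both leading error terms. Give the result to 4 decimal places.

1.2099

First eliminate the h^3 term (factor 2^3 = 8):
  B₁ = (8·1.177419 − 0.927495)/7 = 1.213122
  B₂ = (8·1.206048 − 1.177419)/7 = 1.210138
Then eliminate the h^4 term (factor 2^4 = 16):
  (16·1.210138 − 1.213122)/15 = 1.209939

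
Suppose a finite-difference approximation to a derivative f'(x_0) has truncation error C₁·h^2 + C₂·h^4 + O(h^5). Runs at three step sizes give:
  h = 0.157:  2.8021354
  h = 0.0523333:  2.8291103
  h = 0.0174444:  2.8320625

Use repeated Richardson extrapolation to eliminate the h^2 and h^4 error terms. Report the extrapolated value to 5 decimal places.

2.83243

First eliminate the h^2 term (factor 3^2 = 9):
  B₁ = (9·2.8291103 − 2.8021354)/8 = 2.8324822
  B₂ = (9·2.8320625 − 2.8291103)/8 = 2.8324315
Then eliminate the h^4 term (factor 3^4 = 81):
  (81·2.8324315 − 2.8324822)/80 = 2.8324309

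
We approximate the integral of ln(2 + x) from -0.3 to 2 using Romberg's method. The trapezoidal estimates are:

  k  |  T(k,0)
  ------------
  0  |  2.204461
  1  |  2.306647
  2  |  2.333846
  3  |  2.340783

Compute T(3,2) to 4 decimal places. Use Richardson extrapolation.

2.3431

Richardson extrapolation on the trapezoidal column (denominator 4−1=3):
T(2,1) = 2.333846 + (2.333846 − 2.306647)/3 = 2.342912
T(3,1) = 2.340783 + (2.340783 − 2.333846)/3 = 2.343095
T(3,2) = 2.343095 + (2.343095 − 2.342912)/15 = 2.343107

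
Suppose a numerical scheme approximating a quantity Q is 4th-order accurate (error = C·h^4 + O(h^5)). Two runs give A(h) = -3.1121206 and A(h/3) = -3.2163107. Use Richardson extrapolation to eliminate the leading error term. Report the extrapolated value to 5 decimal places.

-3.21761

The leading error scales as h^4; refining by a factor of 3 reduces it by 3^4 = 81.
Extrapolated value = (81·A(h/3) − A(h)) / (81 − 1)
= (81·(-3.2163107) − (-3.1121206)) / 80
= -257.4090461 / 80 = -3.2176131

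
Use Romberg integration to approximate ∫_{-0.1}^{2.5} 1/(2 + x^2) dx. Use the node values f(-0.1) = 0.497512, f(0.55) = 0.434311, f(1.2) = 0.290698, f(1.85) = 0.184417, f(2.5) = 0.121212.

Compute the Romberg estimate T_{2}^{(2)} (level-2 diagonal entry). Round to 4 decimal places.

T_{0}^{(0)} (trapezoid, 1 panel, h=2.6000): 0.804341
T_{1}^{(0)} (trapezoid, 2 panels, h=1.3000): 0.780078
T_{2}^{(0)} (trapezoid, 4 panels, h=0.6500): 0.792212
T_{1}^{(1)} = 0.780078 + (0.780078 − 0.804341)/3 = 0.771990
T_{2}^{(1)} = 0.792212 + (0.792212 − 0.780078)/3 = 0.796257
T_{2}^{(2)} = 0.796257 + (0.796257 − 0.771990)/15 = 0.797875

0.7979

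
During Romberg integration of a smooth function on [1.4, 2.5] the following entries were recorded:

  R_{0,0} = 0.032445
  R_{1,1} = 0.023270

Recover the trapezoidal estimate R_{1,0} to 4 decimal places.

From R_{1,1} = (4·R_{1,0} − R_{0,0})/3, solve for R_{1,0}:
4·R_{1,0} = 3·0.023270 + 0.032445 = 0.102255
R_{1,0} = 0.025564

0.0256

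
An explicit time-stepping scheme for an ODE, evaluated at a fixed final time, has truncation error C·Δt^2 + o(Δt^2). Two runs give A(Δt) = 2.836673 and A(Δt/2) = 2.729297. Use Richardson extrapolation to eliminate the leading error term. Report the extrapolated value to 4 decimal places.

2.6935

The leading error scales as Δt^2; refining by a factor of 2 reduces it by 2^2 = 4.
Extrapolated value = (4·A(Δt/2) − A(Δt)) / (4 − 1)
= (4·2.729297 − 2.836673) / 3
= 8.080515 / 3 = 2.693505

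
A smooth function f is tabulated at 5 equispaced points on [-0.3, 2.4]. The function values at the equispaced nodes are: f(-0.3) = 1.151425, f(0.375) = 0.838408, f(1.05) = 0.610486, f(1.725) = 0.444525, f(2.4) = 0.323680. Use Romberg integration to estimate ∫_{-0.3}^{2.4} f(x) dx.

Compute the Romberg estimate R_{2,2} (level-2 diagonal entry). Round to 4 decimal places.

R_{0,0} (trapezoid, 1 panel, h=2.7000): 1.991392
R_{1,0} (trapezoid, 2 panels, h=1.3500): 1.819852
R_{2,0} (trapezoid, 4 panels, h=0.6750): 1.775906
R_{1,1} = 1.819852 + (1.819852 − 1.991392)/3 = 1.762672
R_{2,1} = 1.775906 + (1.775906 − 1.819852)/3 = 1.761257
R_{2,2} = 1.761257 + (1.761257 − 1.762672)/15 = 1.761163

1.7612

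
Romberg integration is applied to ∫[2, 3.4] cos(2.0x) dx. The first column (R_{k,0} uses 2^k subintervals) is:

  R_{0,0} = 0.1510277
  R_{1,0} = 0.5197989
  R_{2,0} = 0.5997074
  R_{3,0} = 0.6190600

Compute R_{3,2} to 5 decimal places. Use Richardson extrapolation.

0.62546

Richardson extrapolation on the trapezoidal column (denominator 4−1=3):
R_{2,1} = 0.5997074 + (0.5997074 − 0.5197989)/3 = 0.6263436
R_{3,1} = 0.6190600 + (0.6190600 − 0.5997074)/3 = 0.6255109
R_{3,2} = 0.6255109 + (0.6255109 − 0.6263436)/15 = 0.6254554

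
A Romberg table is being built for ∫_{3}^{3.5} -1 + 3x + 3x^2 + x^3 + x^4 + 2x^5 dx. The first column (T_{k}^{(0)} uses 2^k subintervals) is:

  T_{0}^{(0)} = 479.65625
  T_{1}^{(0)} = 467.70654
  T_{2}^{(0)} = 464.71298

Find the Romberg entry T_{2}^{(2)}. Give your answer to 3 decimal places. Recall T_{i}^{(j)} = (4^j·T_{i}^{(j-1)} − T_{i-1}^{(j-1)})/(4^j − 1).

T_{1}^{(1)} = (4·467.70654 − 479.65625) / 3 = 463.72330
T_{2}^{(1)} = 464.71298 + (464.71298 − 467.70654)/3 = 463.71513
T_{2}^{(2)} = 463.71513 + (463.71513 − 463.72330)/15 = 463.71459

463.715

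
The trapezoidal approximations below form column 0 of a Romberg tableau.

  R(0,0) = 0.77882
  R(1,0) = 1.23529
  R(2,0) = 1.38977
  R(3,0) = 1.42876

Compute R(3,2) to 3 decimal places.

Richardson extrapolation on the trapezoidal column (denominator 4−1=3):
R(2,1) = 1.38977 + (1.38977 − 1.23529)/3 = 1.44126
R(3,1) = (4·1.42876 − 1.38977) / 3 = 1.44176
R(3,2) = (16·1.44176 − 1.44126) / 15 = 1.44179

1.442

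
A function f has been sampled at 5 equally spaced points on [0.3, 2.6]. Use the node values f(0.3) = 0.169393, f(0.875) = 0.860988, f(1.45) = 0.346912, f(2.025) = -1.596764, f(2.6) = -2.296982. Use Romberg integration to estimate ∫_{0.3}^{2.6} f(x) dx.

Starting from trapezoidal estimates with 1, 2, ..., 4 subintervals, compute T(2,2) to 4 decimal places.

-0.8759

T(0,0) (trapezoid, 1 panel, h=2.3000): -2.446727
T(1,0) (trapezoid, 2 panels, h=1.1500): -0.824415
T(2,0) (trapezoid, 4 panels, h=0.5750): -0.835279
T(1,1) = -0.824415 + (-0.824415 − (-2.446727))/3 = -0.283644
T(2,1) = -0.835279 + (-0.835279 − (-0.824415))/3 = -0.838900
T(2,2) = -0.838900 + (-0.838900 − (-0.283644))/15 = -0.875917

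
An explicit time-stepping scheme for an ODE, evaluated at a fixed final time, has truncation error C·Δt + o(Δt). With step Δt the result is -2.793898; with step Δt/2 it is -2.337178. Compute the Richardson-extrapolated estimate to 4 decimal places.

The leading error scales as Δt; refining by a factor of 2 reduces it by 2^1 = 2.
Extrapolated value = (2·A(Δt/2) − A(Δt)) / (2 − 1)
= (2·(-2.337178) − (-2.793898)) / 1
= -1.880458 / 1 = -1.880458

-1.8805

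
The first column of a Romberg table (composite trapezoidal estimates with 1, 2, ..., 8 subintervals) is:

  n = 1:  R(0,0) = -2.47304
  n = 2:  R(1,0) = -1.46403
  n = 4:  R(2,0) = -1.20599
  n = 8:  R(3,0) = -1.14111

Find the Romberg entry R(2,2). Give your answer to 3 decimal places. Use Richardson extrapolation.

R(1,1) = -1.46403 + (-1.46403 − (-2.47304))/3 = -1.12769
R(2,1) = -1.20599 + (-1.20599 − (-1.46403))/3 = -1.11998
R(2,2) = (16·(-1.11998) − (-1.12769)) / 15 = -1.11947
(Column j=1 coincides with Simpson's rule on the same nodes.)

-1.119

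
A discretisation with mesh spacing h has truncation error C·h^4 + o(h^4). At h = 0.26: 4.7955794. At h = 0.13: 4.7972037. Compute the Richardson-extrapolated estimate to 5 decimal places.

Extrapolated value = (16·A(h/2) − A(h)) / (16 − 1)
= (16·4.7972037 − 4.7955794) / 15
= 71.9596798 / 15 = 4.7973120

4.79731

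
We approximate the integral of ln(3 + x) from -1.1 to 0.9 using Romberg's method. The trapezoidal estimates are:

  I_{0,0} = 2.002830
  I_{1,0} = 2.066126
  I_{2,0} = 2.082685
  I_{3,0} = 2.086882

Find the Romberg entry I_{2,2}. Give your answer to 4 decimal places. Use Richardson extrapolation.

2.0883

Richardson extrapolation on the trapezoidal column (denominator 4−1=3):
I_{1,1} = 2.066126 + (2.066126 − 2.002830)/3 = 2.087225
I_{2,1} = (4·2.082685 − 2.066126) / 3 = 2.088205
I_{2,2} = (16·2.088205 − 2.087225) / 15 = 2.088270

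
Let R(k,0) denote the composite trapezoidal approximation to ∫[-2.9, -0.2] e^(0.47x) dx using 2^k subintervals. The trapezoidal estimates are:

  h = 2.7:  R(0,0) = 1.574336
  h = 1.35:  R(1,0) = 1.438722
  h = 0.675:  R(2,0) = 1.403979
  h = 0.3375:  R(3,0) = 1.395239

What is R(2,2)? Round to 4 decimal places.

1.3923

Richardson extrapolation on the trapezoidal column (denominator 4−1=3):
R(1,1) = (4·1.438722 − 1.574336) / 3 = 1.393517
R(2,1) = (4·1.403979 − 1.438722) / 3 = 1.392398
R(2,2) = 1.392398 + (1.392398 − 1.393517)/15 = 1.392323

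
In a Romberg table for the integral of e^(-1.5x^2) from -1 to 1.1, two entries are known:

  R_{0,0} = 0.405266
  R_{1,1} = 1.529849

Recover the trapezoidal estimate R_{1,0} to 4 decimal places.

1.2487

From R_{1,1} = (4·R_{1,0} − R_{0,0})/3, solve for R_{1,0}:
4·R_{1,0} = 3·1.529849 + 0.405266 = 4.994813
R_{1,0} = 1.248703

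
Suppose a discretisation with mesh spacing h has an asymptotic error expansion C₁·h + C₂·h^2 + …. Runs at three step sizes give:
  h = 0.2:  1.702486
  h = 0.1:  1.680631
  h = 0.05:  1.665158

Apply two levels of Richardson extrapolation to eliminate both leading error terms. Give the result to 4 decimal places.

First eliminate the h term (factor 2^1 = 2):
  B₁ = (2·1.680631 − 1.702486)/1 = 1.658776
  B₂ = (2·1.665158 − 1.680631)/1 = 1.649685
Then eliminate the h^2 term (factor 2^2 = 4):
  (4·1.649685 − 1.658776)/3 = 1.646655

1.6467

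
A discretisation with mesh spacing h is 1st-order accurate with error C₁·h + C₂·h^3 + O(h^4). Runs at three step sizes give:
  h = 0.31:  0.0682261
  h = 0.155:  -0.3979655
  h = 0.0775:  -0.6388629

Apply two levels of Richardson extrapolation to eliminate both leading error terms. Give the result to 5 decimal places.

-0.88199

First eliminate the h term (factor 2^1 = 2):
  B₁ = (2·(-0.3979655) − 0.0682261)/1 = -0.8641571
  B₂ = (2·(-0.6388629) − (-0.3979655))/1 = -0.8797603
Then eliminate the h^3 term (factor 2^3 = 8):
  (8·(-0.8797603) − (-0.8641571))/7 = -0.8819893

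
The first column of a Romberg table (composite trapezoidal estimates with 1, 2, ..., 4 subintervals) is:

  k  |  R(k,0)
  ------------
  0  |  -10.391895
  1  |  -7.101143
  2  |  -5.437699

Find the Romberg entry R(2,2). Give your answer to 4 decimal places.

Richardson extrapolation on the trapezoidal column (denominator 4−1=3):
R(1,1) = (4·(-7.101143) − (-10.391895)) / 3 = -6.004226
R(2,1) = (4·(-5.437699) − (-7.101143)) / 3 = -4.883218
R(2,2) = -4.883218 + (-4.883218 − (-6.004226))/15 = -4.808484

-4.8085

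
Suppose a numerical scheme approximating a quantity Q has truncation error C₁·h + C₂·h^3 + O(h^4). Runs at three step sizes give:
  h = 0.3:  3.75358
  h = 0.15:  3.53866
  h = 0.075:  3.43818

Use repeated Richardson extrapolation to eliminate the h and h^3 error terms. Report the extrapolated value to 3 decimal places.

3.340

First eliminate the h term (factor 2^1 = 2):
  B₁ = (2·3.53866 − 3.75358)/1 = 3.32374
  B₂ = (2·3.43818 − 3.53866)/1 = 3.33770
Then eliminate the h^3 term (factor 2^3 = 8):
  (8·3.33770 − 3.32374)/7 = 3.33969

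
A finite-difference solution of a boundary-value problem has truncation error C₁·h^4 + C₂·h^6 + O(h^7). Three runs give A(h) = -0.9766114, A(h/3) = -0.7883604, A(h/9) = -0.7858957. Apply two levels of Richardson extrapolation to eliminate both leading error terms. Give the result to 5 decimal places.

First eliminate the h^4 term (factor 3^4 = 81):
  B₁ = (81·(-0.7883604) − (-0.9766114))/80 = -0.7860073
  B₂ = (81·(-0.7858957) − (-0.7883604))/80 = -0.7858649
Then eliminate the h^6 term (factor 3^6 = 729):
  (729·(-0.7858649) − (-0.7860073))/728 = -0.7858647

-0.78586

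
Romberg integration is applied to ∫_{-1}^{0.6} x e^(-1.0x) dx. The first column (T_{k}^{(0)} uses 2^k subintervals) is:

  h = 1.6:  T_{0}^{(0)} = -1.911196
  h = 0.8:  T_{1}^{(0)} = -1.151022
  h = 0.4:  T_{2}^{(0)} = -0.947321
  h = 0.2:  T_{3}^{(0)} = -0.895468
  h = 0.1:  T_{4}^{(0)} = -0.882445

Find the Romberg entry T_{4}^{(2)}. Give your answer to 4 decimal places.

-0.8781

Richardson extrapolation on the trapezoidal column (denominator 4−1=3):
T_{3}^{(1)} = (4·(-0.895468) − (-0.947321)) / 3 = -0.878184
T_{4}^{(1)} = -0.882445 + (-0.882445 − (-0.895468))/3 = -0.878104
T_{4}^{(2)} = (16·(-0.878104) − (-0.878184)) / 15 = -0.878099
(Column j=1 coincides with Simpson's rule on the same nodes.)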